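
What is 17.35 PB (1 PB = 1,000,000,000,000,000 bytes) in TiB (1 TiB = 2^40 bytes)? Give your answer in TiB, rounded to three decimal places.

17.35 PB × 1,000,000,000,000,000 bytes/PB = 17,350,000,000,000,000 bytes
1 TiB = 1,099,511,627,776 bytes
17,350,000,000,000,000 / 1,099,511,627,776 = 15,779.733 TiB

15,779.733 TiB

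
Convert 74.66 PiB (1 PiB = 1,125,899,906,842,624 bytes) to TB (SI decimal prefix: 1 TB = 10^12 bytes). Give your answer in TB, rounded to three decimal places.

84,059.687 TB

74.66 PiB = 74.66 × 2^50 bytes = 84,059,687,044,870,307.84 bytes
1 TB = 1,000,000,000,000 bytes
84,059,687,044,870,307.84 / 1,000,000,000,000 = 84,059.687 TB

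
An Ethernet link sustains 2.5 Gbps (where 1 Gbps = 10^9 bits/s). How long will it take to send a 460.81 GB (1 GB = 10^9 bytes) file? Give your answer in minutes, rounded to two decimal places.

460.81 GB = 460,810,000,000 bytes = 3,686,480,000,000 bits
2.5 Gbps = 2,500,000,000 bits/s
time = 3,686,480,000,000 / 2,500,000,000 = 1,474.592 s
1,474.592 s / 60 = 24.58 minutes

24.58 minutes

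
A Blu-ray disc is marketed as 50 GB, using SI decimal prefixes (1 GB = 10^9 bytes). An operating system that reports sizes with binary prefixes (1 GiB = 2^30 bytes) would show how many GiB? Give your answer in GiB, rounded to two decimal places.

46.57 GiB

50 GB = 50 × 10^9 bytes = 50,000,000,000 bytes
1 GiB = 1,073,741,824 bytes
50,000,000,000 / 1,073,741,824 = 46.57 GiB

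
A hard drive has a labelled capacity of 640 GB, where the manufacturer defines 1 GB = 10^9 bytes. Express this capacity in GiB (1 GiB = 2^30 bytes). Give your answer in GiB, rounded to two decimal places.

640 GB = 640 × 10^9 bytes = 640,000,000,000 bytes
1 GiB = 2^30 bytes = 1,073,741,824 bytes
640,000,000,000 / 1,073,741,824 = 596.05 GiB

596.05 GiB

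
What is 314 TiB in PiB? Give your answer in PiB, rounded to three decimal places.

314 TiB = 314 × 2^40 bytes = 345,246,651,121,664 bytes
1 PiB = 2^50 bytes = 1,125,899,906,842,624 bytes
345,246,651,121,664 / 1,125,899,906,842,624 = 0.307 PiB

0.307 PiB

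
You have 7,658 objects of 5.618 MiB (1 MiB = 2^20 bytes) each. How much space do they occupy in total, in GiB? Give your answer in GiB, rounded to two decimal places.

Total = 7,658 × 5.618 MiB = 43022.644 MiB
= 43022.644 × 1,048,576 bytes = 45,112,511,954.944 bytes
1 GiB = 1,073,741,824 bytes
45,112,511,954.944 / 1,073,741,824 = 42.01 GiB

42.01 GiB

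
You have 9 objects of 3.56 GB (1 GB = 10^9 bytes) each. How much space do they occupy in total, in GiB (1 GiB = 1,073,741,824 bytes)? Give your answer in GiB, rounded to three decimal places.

29.840 GiB

Total = 9 × 3.56 GB = 32.04 GB
= 32.04 × 1,000,000,000 bytes = 32,040,000,000 bytes
1 GiB = 1,073,741,824 bytes
32,040,000,000 / 1,073,741,824 = 29.840 GiB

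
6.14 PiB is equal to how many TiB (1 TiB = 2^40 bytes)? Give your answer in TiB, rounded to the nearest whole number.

6,287 TiB

6.14 PiB = 6.14 × 2^50 bytes = 6,913,025,428,013,711.36 bytes
1 TiB = 1,099,511,627,776 bytes
6,913,025,428,013,711.36 / 1,099,511,627,776 = 6,287 TiB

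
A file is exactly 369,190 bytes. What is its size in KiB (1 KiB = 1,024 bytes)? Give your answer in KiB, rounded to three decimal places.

369,190 bytes given.
1 KiB = 2^10 bytes = 1,024 bytes
369,190 / 1,024 = 360.537 KiB

360.537 KiB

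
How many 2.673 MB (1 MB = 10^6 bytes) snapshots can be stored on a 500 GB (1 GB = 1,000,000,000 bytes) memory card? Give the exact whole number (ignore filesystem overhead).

Capacity: 500 GB = 500,000,000,000 bytes
Per item: 2.673 MB = 2,673,000 bytes
⌊500,000,000,000 / 2,673,000⌋ = 187,055

187,055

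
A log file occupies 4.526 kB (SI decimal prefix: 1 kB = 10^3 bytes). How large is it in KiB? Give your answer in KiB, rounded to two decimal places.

4.42 KiB

4.526 kB × 1,000 bytes/kB = 4,526 bytes
1 KiB = 1,024 bytes
4,526 / 1,024 = 4.42 KiB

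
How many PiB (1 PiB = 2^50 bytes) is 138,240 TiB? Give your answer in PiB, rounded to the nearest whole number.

135 PiB

138,240 TiB × 1,099,511,627,776 bytes/TiB = 151,996,487,423,754,240 bytes
1 PiB = 1,125,899,906,842,624 bytes
151,996,487,423,754,240 / 1,125,899,906,842,624 = 135 PiB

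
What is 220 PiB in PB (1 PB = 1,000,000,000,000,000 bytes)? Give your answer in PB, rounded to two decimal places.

220 PiB = 220 × 2^50 bytes = 247,697,979,505,377,280 bytes
1 PB = 10^15 bytes = 1,000,000,000,000,000 bytes
247,697,979,505,377,280 / 1,000,000,000,000,000 = 247.70 PB

247.70 PB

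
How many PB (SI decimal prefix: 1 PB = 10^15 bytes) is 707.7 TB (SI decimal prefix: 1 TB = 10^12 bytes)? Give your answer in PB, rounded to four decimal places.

0.7077 PB

707.7 TB = 707.7 × 10^12 bytes = 707,700,000,000,000 bytes
1 PB = 10^15 bytes = 1,000,000,000,000,000 bytes
707,700,000,000,000 / 1,000,000,000,000,000 = 0.7077 PB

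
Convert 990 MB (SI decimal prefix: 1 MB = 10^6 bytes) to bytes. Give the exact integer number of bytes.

990,000,000 bytes

990 × 1,000,000 = 990,000,000 bytes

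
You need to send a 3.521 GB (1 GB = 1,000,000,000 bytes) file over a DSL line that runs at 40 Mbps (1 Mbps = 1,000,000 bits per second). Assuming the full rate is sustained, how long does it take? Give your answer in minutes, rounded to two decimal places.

3.521 GB = 3,521,000,000 bytes = 28,168,000,000 bits
40 Mbps = 40,000,000 bits/s
time = 28,168,000,000 / 40,000,000 = 704.200 s
704.200 s / 60 = 11.74 minutes

11.74 minutes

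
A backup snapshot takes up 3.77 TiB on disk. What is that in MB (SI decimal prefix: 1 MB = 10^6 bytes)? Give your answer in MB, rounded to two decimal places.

4,145,158.84 MB

3.77 TiB = 3.77 × 2^40 bytes = 4,145,158,836,715.52 bytes
1 MB = 1,000,000 bytes
4,145,158,836,715.52 / 1,000,000 = 4,145,158.84 MB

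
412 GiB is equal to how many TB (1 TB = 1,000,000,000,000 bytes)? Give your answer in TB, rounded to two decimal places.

0.44 TB

412 GiB = 412 × 2^30 bytes = 442,381,631,488 bytes
1 TB = 1,000,000,000,000 bytes
442,381,631,488 / 1,000,000,000,000 = 0.44 TB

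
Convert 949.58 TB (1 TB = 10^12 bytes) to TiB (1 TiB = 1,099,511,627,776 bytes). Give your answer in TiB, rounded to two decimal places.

863.64 TiB

949.58 TB × 1,000,000,000,000 bytes/TB = 949,580,000,000,000 bytes
1 TiB = 1,099,511,627,776 bytes
949,580,000,000,000 / 1,099,511,627,776 = 863.64 TiB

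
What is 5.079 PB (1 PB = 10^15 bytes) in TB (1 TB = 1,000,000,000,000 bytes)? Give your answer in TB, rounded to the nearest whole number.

5.079 PB = 5.079 × 10^15 bytes = 5,079,000,000,000,000 bytes
1 TB = 1,000,000,000,000 bytes
5,079,000,000,000,000 / 1,000,000,000,000 = 5,079 TB

5,079 TB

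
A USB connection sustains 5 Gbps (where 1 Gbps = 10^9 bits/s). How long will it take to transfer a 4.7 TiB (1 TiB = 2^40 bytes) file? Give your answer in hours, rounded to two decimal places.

2.30 hours

4.7 TiB = 5,167,704,650,547.2 bytes = 41,341,637,204,377.6 bits
5 Gbps = 5,000,000,000 bits/s
time = 41,341,637,204,377.6 / 5,000,000,000 = 8,268.3274 s
8,268.3274 s / 3600 = 2.30 hours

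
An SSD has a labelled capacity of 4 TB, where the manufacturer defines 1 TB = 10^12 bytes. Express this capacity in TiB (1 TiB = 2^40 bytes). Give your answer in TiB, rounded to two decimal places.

4 TB = 4 × 10^12 bytes = 4,000,000,000,000 bytes
1 TiB = 2^40 bytes = 1,099,511,627,776 bytes
4,000,000,000,000 / 1,099,511,627,776 = 3.64 TiB

3.64 TiB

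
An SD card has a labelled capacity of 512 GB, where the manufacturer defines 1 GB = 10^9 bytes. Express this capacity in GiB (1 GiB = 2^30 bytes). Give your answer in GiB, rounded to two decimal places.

512 GB = 512 × 10^9 bytes = 512,000,000,000 bytes
1 GiB = 2^30 bytes = 1,073,741,824 bytes
512,000,000,000 / 1,073,741,824 = 476.84 GiB

476.84 GiB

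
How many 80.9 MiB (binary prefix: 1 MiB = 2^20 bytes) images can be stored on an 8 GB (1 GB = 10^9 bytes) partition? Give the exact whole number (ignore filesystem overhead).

94

Capacity: 8 GB = 8,000,000,000 bytes
Per item: 80.9 MiB = 84,829,798.4 bytes
⌊8,000,000,000 / 84,829,798.4⌋ = 94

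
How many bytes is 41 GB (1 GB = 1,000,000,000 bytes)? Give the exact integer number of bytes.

41 × 1,000,000,000 = 41,000,000,000 bytes

41,000,000,000 bytes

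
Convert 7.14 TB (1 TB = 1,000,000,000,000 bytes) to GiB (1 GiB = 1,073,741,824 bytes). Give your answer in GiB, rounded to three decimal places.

7.14 TB × 1,000,000,000,000 bytes/TB = 7,140,000,000,000 bytes
1 GiB = 1,073,741,824 bytes
7,140,000,000,000 / 1,073,741,824 = 6,649.643 GiB

6,649.643 GiB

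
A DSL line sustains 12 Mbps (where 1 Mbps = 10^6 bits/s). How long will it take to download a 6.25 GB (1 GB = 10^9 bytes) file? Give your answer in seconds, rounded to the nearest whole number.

6.25 GB = 6,250,000,000 bytes = 50,000,000,000 bits
12 Mbps = 12,000,000 bits/s
time = 50,000,000,000 / 12,000,000 = 4,167 s

4,167 seconds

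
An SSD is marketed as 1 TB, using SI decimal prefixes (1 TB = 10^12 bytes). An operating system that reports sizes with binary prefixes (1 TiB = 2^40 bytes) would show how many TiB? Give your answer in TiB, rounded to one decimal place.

1 TB × 1,000,000,000,000 bytes/TB = 1,000,000,000,000 bytes
1 TiB = 1,099,511,627,776 bytes
1,000,000,000,000 / 1,099,511,627,776 = 0.9 TiB

0.9 TiB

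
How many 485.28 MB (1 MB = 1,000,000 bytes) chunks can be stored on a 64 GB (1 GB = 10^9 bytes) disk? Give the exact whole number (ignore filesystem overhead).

131

Capacity: 64 GB = 64,000,000,000 bytes
Per item: 485.28 MB = 485,280,000 bytes
⌊64,000,000,000 / 485,280,000⌋ = 131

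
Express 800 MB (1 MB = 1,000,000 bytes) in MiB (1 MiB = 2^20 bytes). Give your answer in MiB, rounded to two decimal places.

800 MB × 1,000,000 bytes/MB = 800,000,000 bytes
1 MiB = 1,048,576 bytes
800,000,000 / 1,048,576 = 762.94 MiB

762.94 MiB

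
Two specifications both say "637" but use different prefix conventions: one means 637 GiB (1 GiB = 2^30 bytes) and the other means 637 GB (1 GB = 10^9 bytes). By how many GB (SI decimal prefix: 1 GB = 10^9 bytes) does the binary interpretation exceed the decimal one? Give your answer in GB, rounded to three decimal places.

46.974 GB

637 GiB = 637 × 1,073,741,824 = 683,973,541,888 bytes
637 GB = 637 × 1,000,000,000 = 637,000,000,000 bytes
difference = 46,973,541,888 bytes
46,973,541,888 / 1,000,000,000 = 46.974 GB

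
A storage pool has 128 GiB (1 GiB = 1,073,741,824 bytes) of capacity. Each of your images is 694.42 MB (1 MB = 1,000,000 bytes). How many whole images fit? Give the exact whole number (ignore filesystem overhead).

197

Capacity: 128 GiB = 137,438,953,472 bytes
Per item: 694.42 MB = 694,420,000 bytes
⌊137,438,953,472 / 694,420,000⌋ = 197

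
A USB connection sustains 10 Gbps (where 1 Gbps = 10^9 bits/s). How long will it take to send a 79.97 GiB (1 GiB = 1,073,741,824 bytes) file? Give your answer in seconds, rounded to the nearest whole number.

79.97 GiB = 85,867,133,665.28 bytes = 686,937,069,322.24 bits
10 Gbps = 10,000,000,000 bits/s
time = 686,937,069,322.24 / 10,000,000,000 = 69 s

69 seconds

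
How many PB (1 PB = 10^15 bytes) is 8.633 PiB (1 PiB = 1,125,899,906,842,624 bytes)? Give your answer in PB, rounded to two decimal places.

9.72 PB

8.633 PiB × 1,125,899,906,842,624 bytes/PiB = 9,719,893,895,772,372.992 bytes
1 PB = 1,000,000,000,000,000 bytes
9,719,893,895,772,372.992 / 1,000,000,000,000,000 = 9.72 PB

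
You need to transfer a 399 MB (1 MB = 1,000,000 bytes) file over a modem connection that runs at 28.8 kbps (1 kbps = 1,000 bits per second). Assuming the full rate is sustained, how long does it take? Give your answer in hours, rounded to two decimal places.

30.79 hours

399 MB = 399,000,000 bytes = 3,192,000,000 bits
28.8 kbps = 28,800 bits/s
time = 3,192,000,000 / 28,800 = 110,833.3333 s
110,833.3333 s / 3600 = 30.79 hours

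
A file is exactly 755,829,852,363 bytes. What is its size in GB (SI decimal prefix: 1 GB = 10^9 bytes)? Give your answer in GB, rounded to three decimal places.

755.830 GB

755,829,852,363 bytes given.
1 GB = 1,000,000,000 bytes
755,829,852,363 / 1,000,000,000 = 755.830 GB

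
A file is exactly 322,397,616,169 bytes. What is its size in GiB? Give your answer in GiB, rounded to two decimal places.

300.26 GiB

322,397,616,169 bytes given.
1 GiB = 1,073,741,824 bytes
322,397,616,169 / 1,073,741,824 = 300.26 GiB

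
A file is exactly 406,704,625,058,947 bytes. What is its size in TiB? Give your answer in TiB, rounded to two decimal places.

369.90 TiB

406,704,625,058,947 bytes given.
1 TiB = 2^40 bytes = 1,099,511,627,776 bytes
406,704,625,058,947 / 1,099,511,627,776 = 369.90 TiB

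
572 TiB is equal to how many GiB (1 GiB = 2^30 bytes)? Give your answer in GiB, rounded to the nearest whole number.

572 TiB = 572 × 2^40 bytes = 628,920,651,087,872 bytes
1 GiB = 2^30 bytes = 1,073,741,824 bytes
628,920,651,087,872 / 1,073,741,824 = 585,728 GiB

585,728 GiB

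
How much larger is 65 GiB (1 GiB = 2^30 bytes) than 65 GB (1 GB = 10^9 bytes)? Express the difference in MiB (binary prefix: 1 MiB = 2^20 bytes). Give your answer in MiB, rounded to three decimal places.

65 GiB = 65 × 1,073,741,824 = 69,793,218,560 bytes
65 GB = 65 × 1,000,000,000 = 65,000,000,000 bytes
difference = 4,793,218,560 bytes
4,793,218,560 / 1,048,576 = 4,571.169 MiB

4,571.169 MiB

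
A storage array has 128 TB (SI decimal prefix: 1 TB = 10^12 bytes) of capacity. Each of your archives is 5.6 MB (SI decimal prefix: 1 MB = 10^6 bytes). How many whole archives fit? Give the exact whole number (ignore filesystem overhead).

Capacity: 128 TB = 128,000,000,000,000 bytes
Per item: 5.6 MB = 5,600,000 bytes
⌊128,000,000,000,000 / 5,600,000⌋ = 22,857,142

22,857,142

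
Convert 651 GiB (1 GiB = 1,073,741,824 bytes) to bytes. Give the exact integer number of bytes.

651 × 1,073,741,824 = 699,005,927,424 bytes  (1 GiB = 2^30 bytes)

699,005,927,424 bytes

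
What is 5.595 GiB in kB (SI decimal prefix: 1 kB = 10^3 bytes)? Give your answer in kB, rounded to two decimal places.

5.595 GiB = 5.595 × 2^30 bytes = 6,007,585,505.28 bytes
1 kB = 10^3 bytes = 1,000 bytes
6,007,585,505.28 / 1,000 = 6,007,585.51 kB

6,007,585.51 kB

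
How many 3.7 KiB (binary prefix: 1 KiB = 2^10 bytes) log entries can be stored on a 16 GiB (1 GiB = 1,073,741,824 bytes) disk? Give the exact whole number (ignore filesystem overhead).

Capacity: 16 GiB = 17,179,869,184 bytes
Per item: 3.7 KiB = 3,788.8 bytes
⌊17,179,869,184 / 3,788.8⌋ = 4,534,382

4,534,382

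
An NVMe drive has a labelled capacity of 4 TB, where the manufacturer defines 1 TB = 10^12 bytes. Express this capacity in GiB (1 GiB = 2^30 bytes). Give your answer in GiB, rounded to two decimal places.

3,725.29 GiB

4 TB = 4 × 10^12 bytes = 4,000,000,000,000 bytes
1 GiB = 1,073,741,824 bytes
4,000,000,000,000 / 1,073,741,824 = 3,725.29 GiB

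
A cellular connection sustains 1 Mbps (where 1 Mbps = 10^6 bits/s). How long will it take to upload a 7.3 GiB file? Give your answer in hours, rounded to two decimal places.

17.42 hours

7.3 GiB = 7,838,315,315.2 bytes = 62,706,522,521.6 bits
1 Mbps = 1,000,000 bits/s
time = 62,706,522,521.6 / 1,000,000 = 62,706.5225 s
62,706.5225 s / 3600 = 17.42 hours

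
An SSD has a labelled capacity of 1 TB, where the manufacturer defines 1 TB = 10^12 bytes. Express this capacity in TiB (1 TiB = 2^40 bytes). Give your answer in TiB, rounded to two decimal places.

1 TB × 1,000,000,000,000 bytes/TB = 1,000,000,000,000 bytes
1 TiB = 1,099,511,627,776 bytes
1,000,000,000,000 / 1,099,511,627,776 = 0.91 TiB

0.91 TiB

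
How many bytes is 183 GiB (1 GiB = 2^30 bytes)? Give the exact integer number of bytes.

183 × 1,073,741,824 = 196,494,753,792 bytes

196,494,753,792 bytes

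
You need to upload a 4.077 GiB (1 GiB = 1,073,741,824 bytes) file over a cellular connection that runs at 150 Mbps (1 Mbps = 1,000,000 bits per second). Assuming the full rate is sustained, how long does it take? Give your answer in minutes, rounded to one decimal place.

3.9 minutes

4.077 GiB = 4,377,645,416.448 bytes = 35,021,163,331.584 bits
150 Mbps = 150,000,000 bits/s
time = 35,021,163,331.584 / 150,000,000 = 233.47 s
233.47 s / 60 = 3.9 minutes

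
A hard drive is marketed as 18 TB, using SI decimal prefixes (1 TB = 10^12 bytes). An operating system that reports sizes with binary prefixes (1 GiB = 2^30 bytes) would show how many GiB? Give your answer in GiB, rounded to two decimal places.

16,763.81 GiB

18 TB × 1,000,000,000,000 bytes/TB = 18,000,000,000,000 bytes
1 GiB = 1,073,741,824 bytes
18,000,000,000,000 / 1,073,741,824 = 16,763.81 GiB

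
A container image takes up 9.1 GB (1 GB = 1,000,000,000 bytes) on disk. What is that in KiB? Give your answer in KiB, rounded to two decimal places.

8,886,718.75 KiB

9.1 GB = 9.1 × 10^9 bytes = 9,100,000,000 bytes
1 KiB = 2^10 bytes = 1,024 bytes
9,100,000,000 / 1,024 = 8,886,718.75 KiB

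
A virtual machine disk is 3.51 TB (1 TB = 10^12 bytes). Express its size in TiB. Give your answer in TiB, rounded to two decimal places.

3.19 TiB

3.51 TB = 3.51 × 10^12 bytes = 3,510,000,000,000 bytes
1 TiB = 1,099,511,627,776 bytes
3,510,000,000,000 / 1,099,511,627,776 = 3.19 TiB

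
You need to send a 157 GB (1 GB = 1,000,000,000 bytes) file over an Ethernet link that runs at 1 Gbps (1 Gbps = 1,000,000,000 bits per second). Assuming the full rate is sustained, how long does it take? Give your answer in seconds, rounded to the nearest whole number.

157 GB = 157,000,000,000 bytes = 1,256,000,000,000 bits
1 Gbps = 1,000,000,000 bits/s
time = 1,256,000,000,000 / 1,000,000,000 = 1,256 s

1,256 seconds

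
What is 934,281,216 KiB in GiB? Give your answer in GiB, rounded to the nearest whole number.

891 GiB

934,281,216 KiB = 934,281,216 × 2^10 bytes = 956,703,965,184 bytes
1 GiB = 2^30 bytes = 1,073,741,824 bytes
956,703,965,184 / 1,073,741,824 = 891 GiB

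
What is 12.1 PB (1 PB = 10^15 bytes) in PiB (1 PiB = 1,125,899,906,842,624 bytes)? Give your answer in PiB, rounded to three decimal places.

10.747 PiB

12.1 PB = 12.1 × 10^15 bytes = 12,100,000,000,000,000 bytes
1 PiB = 1,125,899,906,842,624 bytes
12,100,000,000,000,000 / 1,125,899,906,842,624 = 10.747 PiB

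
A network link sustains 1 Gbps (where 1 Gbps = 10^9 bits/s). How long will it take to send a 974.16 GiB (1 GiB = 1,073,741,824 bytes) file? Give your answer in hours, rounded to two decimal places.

974.16 GiB = 1,045,996,335,267.84 bytes = 8,367,970,682,142.72 bits
1 Gbps = 1,000,000,000 bits/s
time = 8,367,970,682,142.72 / 1,000,000,000 = 8,367.9707 s
8,367.9707 s / 3600 = 2.32 hours

2.32 hours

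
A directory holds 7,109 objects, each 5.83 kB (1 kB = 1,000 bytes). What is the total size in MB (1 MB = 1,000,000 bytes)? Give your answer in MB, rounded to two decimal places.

Total = 7,109 × 5.83 kB = 41445.47 kB
= 41445.47 × 1,000 bytes = 41,445,470 bytes
1 MB = 1,000,000 bytes
41,445,470 / 1,000,000 = 41.45 MB

41.45 MB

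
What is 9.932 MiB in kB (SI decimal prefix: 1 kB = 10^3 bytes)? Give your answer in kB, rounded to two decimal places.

9.932 MiB × 1,048,576 bytes/MiB = 10,414,456.832 bytes
1 kB = 10^3 bytes = 1,000 bytes
10,414,456.832 / 1,000 = 10,414.46 kB

10,414.46 kB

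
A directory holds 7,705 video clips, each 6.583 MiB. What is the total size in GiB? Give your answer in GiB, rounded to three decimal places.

Total = 7,705 × 6.583 MiB = 50722.015 MiB
= 50722.015 × 1,048,576 bytes = 53,185,887,600.64 bytes
1 GiB = 1,073,741,824 bytes
53,185,887,600.64 / 1,073,741,824 = 49.533 GiB

49.533 GiB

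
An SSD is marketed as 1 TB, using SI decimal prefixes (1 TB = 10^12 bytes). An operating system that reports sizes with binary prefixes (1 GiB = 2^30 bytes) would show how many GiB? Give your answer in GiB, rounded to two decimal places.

931.32 GiB

1 TB = 1 × 10^12 bytes = 1,000,000,000,000 bytes
1 GiB = 1,073,741,824 bytes
1,000,000,000,000 / 1,073,741,824 = 931.32 GiB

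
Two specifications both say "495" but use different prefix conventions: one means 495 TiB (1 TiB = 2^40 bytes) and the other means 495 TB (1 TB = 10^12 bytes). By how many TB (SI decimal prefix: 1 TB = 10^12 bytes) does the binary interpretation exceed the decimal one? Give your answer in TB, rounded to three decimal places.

495 TiB = 495 × 1,099,511,627,776 = 544,258,255,749,120 bytes
495 TB = 495 × 1,000,000,000,000 = 495,000,000,000,000 bytes
difference = 49,258,255,749,120 bytes
49,258,255,749,120 / 1,000,000,000,000 = 49.258 TB

49.258 TB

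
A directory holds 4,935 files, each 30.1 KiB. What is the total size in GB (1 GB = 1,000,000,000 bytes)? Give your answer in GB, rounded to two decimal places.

Total = 4,935 × 30.1 KiB = 148543.5 KiB
= 148543.5 × 1,024 bytes = 152,108,544 bytes
1 GB = 1,000,000,000 bytes
152,108,544 / 1,000,000,000 = 0.15 GB

0.15 GB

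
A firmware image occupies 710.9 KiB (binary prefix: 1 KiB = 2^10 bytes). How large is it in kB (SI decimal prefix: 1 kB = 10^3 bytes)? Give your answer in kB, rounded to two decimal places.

727.96 kB

710.9 KiB = 710.9 × 2^10 bytes = 727,961.6 bytes
1 kB = 10^3 bytes = 1,000 bytes
727,961.6 / 1,000 = 727.96 kB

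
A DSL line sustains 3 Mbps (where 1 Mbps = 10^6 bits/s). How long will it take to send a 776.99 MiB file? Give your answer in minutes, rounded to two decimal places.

776.99 MiB = 814,733,066.24 bytes = 6,517,864,529.92 bits
3 Mbps = 3,000,000 bits/s
time = 6,517,864,529.92 / 3,000,000 = 2,172.622 s
2,172.622 s / 60 = 36.21 minutes

36.21 minutes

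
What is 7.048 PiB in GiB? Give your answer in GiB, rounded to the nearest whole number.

7,390,364 GiB

7.048 PiB = 7.048 × 2^50 bytes = 7,935,342,543,426,813.952 bytes
1 GiB = 1,073,741,824 bytes
7,935,342,543,426,813.952 / 1,073,741,824 = 7,390,364 GiB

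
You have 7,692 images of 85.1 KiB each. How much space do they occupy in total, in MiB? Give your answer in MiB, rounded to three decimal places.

639.247 MiB

Total = 7,692 × 85.1 KiB = 654589.2 KiB
= 654589.2 × 1,024 bytes = 670,299,340.8 bytes
1 MiB = 1,048,576 bytes
670,299,340.8 / 1,048,576 = 639.247 MiB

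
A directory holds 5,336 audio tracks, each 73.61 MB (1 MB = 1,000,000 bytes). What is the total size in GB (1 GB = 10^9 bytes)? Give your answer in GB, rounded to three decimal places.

392.783 GB

Total = 5,336 × 73.61 MB = 392782.96 MB
= 392782.96 × 1,000,000 bytes = 392,782,960,000 bytes
1 GB = 1,000,000,000 bytes
392,782,960,000 / 1,000,000,000 = 392.783 GB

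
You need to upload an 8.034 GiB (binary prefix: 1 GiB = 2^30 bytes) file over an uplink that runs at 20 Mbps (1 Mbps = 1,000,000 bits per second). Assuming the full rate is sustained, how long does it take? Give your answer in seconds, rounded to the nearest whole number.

8.034 GiB = 8,626,441,814.016 bytes = 69,011,534,512.128 bits
20 Mbps = 20,000,000 bits/s
time = 69,011,534,512.128 / 20,000,000 = 3,451 s

3,451 seconds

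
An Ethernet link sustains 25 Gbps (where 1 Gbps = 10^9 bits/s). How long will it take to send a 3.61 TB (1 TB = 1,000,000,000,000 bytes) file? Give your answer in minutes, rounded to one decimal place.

19.3 minutes

3.61 TB = 3,610,000,000,000 bytes = 28,880,000,000,000 bits
25 Gbps = 25,000,000,000 bits/s
time = 28,880,000,000,000 / 25,000,000,000 = 1,155.20 s
1,155.20 s / 60 = 19.3 minutes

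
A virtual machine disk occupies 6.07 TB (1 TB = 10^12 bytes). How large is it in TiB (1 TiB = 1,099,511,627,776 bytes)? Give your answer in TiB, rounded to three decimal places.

6.07 TB = 6.07 × 10^12 bytes = 6,070,000,000,000 bytes
1 TiB = 2^40 bytes = 1,099,511,627,776 bytes
6,070,000,000,000 / 1,099,511,627,776 = 5.521 TiB

5.521 TiB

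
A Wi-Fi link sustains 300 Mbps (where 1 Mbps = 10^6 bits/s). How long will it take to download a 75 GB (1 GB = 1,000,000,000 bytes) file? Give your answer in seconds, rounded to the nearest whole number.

2,000 seconds

75 GB = 75,000,000,000 bytes = 600,000,000,000 bits
300 Mbps = 300,000,000 bits/s
time = 600,000,000,000 / 300,000,000 = 2,000 s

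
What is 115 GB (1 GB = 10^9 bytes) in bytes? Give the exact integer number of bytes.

115,000,000,000 bytes

115 × 1,000,000,000 = 115,000,000,000 bytes  (1 GB = 10^9 bytes)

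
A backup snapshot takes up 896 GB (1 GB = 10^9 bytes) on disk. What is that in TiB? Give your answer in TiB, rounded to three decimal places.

896 GB = 896 × 10^9 bytes = 896,000,000,000 bytes
1 TiB = 2^40 bytes = 1,099,511,627,776 bytes
896,000,000,000 / 1,099,511,627,776 = 0.815 TiB

0.815 TiB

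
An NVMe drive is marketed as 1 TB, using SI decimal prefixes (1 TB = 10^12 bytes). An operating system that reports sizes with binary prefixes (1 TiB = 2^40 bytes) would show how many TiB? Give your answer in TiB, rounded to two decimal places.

0.91 TiB

1 TB × 1,000,000,000,000 bytes/TB = 1,000,000,000,000 bytes
1 TiB = 1,099,511,627,776 bytes
1,000,000,000,000 / 1,099,511,627,776 = 0.91 TiB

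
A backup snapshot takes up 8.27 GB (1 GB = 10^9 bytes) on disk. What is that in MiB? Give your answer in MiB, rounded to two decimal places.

7,886.89 MiB

8.27 GB × 1,000,000,000 bytes/GB = 8,270,000,000 bytes
1 MiB = 1,048,576 bytes
8,270,000,000 / 1,048,576 = 7,886.89 MiB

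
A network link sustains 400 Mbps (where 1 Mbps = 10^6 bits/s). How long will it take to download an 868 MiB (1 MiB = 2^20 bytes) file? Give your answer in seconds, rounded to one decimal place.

868 MiB = 910,163,968 bytes = 7,281,311,744 bits
400 Mbps = 400,000,000 bits/s
time = 7,281,311,744 / 400,000,000 = 18.2 s

18.2 seconds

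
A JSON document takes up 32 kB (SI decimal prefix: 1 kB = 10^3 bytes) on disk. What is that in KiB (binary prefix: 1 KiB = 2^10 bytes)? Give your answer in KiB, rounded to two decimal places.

32 kB × 1,000 bytes/kB = 32,000 bytes
1 KiB = 1,024 bytes
32,000 / 1,024 = 31.25 KiB

31.25 KiB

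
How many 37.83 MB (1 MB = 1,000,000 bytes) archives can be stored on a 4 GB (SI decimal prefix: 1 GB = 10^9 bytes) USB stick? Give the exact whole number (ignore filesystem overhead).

105

Capacity: 4 GB = 4,000,000,000 bytes
Per item: 37.83 MB = 37,830,000 bytes
⌊4,000,000,000 / 37,830,000⌋ = 105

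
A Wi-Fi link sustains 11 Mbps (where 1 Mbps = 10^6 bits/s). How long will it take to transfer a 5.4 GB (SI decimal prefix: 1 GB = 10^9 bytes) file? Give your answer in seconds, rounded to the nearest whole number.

3,927 seconds

5.4 GB = 5,400,000,000 bytes = 43,200,000,000 bits
11 Mbps = 11,000,000 bits/s
time = 43,200,000,000 / 11,000,000 = 3,927 s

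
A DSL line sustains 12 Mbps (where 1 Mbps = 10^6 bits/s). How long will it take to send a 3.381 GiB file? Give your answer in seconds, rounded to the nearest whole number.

2,420 seconds

3.381 GiB = 3,630,321,106.944 bytes = 29,042,568,855.552 bits
12 Mbps = 12,000,000 bits/s
time = 29,042,568,855.552 / 12,000,000 = 2,420 s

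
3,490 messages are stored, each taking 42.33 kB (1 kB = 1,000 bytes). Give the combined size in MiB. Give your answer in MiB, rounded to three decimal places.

140.888 MiB

Total = 3,490 × 42.33 kB = 147731.7 kB
= 147731.7 × 1,000 bytes = 147,731,700 bytes
1 MiB = 1,048,576 bytes
147,731,700 / 1,048,576 = 140.888 MiB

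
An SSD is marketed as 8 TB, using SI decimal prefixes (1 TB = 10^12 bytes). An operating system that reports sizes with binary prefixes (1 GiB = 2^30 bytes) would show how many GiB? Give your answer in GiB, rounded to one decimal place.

8 TB = 8 × 10^12 bytes = 8,000,000,000,000 bytes
1 GiB = 1,073,741,824 bytes
8,000,000,000,000 / 1,073,741,824 = 7,450.6 GiB

7,450.6 GiB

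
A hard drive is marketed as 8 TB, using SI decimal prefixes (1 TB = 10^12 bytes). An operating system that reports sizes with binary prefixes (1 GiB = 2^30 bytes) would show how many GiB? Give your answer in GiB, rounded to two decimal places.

7,450.58 GiB

8 TB × 1,000,000,000,000 bytes/TB = 8,000,000,000,000 bytes
1 GiB = 2^30 bytes = 1,073,741,824 bytes
8,000,000,000,000 / 1,073,741,824 = 7,450.58 GiB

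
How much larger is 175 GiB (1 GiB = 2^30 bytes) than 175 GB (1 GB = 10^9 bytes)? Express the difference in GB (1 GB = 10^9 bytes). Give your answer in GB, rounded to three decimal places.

175 GiB = 175 × 1,073,741,824 = 187,904,819,200 bytes
175 GB = 175 × 1,000,000,000 = 175,000,000,000 bytes
difference = 12,904,819,200 bytes
12,904,819,200 / 1,000,000,000 = 12.905 GB

12.905 GB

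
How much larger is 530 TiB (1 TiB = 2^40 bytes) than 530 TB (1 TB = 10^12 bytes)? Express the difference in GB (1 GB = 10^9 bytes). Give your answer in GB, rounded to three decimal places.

530 TiB = 530 × 1,099,511,627,776 = 582,741,162,721,280 bytes
530 TB = 530 × 1,000,000,000,000 = 530,000,000,000,000 bytes
difference = 52,741,162,721,280 bytes
52,741,162,721,280 / 1,000,000,000 = 52,741.163 GB

52,741.163 GB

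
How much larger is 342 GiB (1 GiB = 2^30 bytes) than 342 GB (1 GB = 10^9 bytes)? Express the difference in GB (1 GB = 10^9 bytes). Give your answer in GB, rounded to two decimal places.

25.22 GB

342 GiB = 342 × 1,073,741,824 = 367,219,703,808 bytes
342 GB = 342 × 1,000,000,000 = 342,000,000,000 bytes
difference = 25,219,703,808 bytes
25,219,703,808 / 1,000,000,000 = 25.22 GB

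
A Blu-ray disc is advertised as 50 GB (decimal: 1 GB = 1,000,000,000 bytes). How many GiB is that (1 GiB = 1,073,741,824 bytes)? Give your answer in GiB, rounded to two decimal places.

50 GB = 50 × 10^9 bytes = 50,000,000,000 bytes
1 GiB = 2^30 bytes = 1,073,741,824 bytes
50,000,000,000 / 1,073,741,824 = 46.57 GiB

46.57 GiB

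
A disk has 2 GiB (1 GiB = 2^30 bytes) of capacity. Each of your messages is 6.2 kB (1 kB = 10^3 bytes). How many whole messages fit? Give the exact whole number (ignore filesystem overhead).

346,368

Capacity: 2 GiB = 2,147,483,648 bytes
Per item: 6.2 kB = 6,200 bytes
⌊2,147,483,648 / 6,200⌋ = 346,368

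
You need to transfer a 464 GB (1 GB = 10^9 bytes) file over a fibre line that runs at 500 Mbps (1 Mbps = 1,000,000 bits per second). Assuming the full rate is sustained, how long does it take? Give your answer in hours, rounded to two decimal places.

464 GB = 464,000,000,000 bytes = 3,712,000,000,000 bits
500 Mbps = 500,000,000 bits/s
time = 3,712,000,000,000 / 500,000,000 = 7,424.0000 s
7,424.0000 s / 3600 = 2.06 hours

2.06 hours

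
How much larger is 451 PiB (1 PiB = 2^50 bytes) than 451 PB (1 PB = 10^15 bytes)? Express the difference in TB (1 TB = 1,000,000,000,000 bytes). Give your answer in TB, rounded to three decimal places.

56,780.858 TB

451 PiB = 451 × 1,125,899,906,842,624 = 507,780,857,986,023,424 bytes
451 PB = 451 × 1,000,000,000,000,000 = 451,000,000,000,000,000 bytes
difference = 56,780,857,986,023,424 bytes
56,780,857,986,023,424 / 1,000,000,000,000 = 56,780.858 TB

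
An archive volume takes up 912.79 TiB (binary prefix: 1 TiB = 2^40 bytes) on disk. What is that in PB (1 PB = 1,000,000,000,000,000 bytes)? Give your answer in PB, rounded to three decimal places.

1.004 PB

912.79 TiB × 1,099,511,627,776 bytes/TiB = 1,003,623,218,717,655.04 bytes
1 PB = 10^15 bytes = 1,000,000,000,000,000 bytes
1,003,623,218,717,655.04 / 1,000,000,000,000,000 = 1.004 PB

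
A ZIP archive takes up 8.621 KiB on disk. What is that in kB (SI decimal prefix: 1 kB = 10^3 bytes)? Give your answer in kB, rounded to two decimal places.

8.83 kB

8.621 KiB × 1,024 bytes/KiB = 8,827.904 bytes
1 kB = 10^3 bytes = 1,000 bytes
8,827.904 / 1,000 = 8.83 kB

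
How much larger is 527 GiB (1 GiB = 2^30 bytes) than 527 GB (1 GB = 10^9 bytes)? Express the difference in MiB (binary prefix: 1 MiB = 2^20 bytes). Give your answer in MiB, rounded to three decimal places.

37,061.635 MiB

527 GiB = 527 × 1,073,741,824 = 565,861,941,248 bytes
527 GB = 527 × 1,000,000,000 = 527,000,000,000 bytes
difference = 38,861,941,248 bytes
38,861,941,248 / 1,048,576 = 37,061.635 MiB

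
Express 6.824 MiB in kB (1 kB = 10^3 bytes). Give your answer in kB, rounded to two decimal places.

6.824 MiB = 6.824 × 2^20 bytes = 7,155,482.624 bytes
1 kB = 1,000 bytes
7,155,482.624 / 1,000 = 7,155.48 kB

7,155.48 kB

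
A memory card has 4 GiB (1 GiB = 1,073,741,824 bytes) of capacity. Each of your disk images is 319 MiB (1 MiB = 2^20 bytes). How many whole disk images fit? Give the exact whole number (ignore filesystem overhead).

Capacity: 4 GiB = 4,294,967,296 bytes
Per item: 319 MiB = 334,495,744 bytes
⌊4,294,967,296 / 334,495,744⌋ = 12

12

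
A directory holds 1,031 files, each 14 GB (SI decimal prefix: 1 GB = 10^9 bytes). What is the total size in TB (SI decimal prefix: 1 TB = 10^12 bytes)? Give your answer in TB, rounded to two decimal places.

Total = 1,031 × 14 GB = 14,434 GB
= 14,434 × 1,000,000,000 bytes = 14,434,000,000,000 bytes
1 TB = 1,000,000,000,000 bytes
14,434,000,000,000 / 1,000,000,000,000 = 14.43 TB

14.43 TB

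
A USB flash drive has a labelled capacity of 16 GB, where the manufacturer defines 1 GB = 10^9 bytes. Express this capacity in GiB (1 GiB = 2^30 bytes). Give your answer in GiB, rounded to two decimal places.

16 GB × 1,000,000,000 bytes/GB = 16,000,000,000 bytes
1 GiB = 2^30 bytes = 1,073,741,824 bytes
16,000,000,000 / 1,073,741,824 = 14.90 GiB

14.90 GiB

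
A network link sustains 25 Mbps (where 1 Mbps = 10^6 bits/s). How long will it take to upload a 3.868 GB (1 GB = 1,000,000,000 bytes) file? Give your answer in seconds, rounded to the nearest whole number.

3.868 GB = 3,868,000,000 bytes = 30,944,000,000 bits
25 Mbps = 25,000,000 bits/s
time = 30,944,000,000 / 25,000,000 = 1,238 s

1,238 seconds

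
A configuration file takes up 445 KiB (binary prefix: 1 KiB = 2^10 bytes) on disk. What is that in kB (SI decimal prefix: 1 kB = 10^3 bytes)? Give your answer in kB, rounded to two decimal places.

455.68 kB

445 KiB = 445 × 2^10 bytes = 455,680 bytes
1 kB = 10^3 bytes = 1,000 bytes
455,680 / 1,000 = 455.68 kB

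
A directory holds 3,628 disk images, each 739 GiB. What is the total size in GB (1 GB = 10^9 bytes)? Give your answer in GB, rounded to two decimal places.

2,878,800.61 GB

Total = 3,628 × 739 GiB = 2,681,092 GiB
= 2,681,092 × 1,073,741,824 bytes = 2,878,800,614,391,808 bytes
1 GB = 1,000,000,000 bytes
2,878,800,614,391,808 / 1,000,000,000 = 2,878,800.61 GB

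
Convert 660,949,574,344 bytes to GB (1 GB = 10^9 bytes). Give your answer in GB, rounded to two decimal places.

660.95 GB

660,949,574,344 bytes given.
1 GB = 10^9 bytes = 1,000,000,000 bytes
660,949,574,344 / 1,000,000,000 = 660.95 GB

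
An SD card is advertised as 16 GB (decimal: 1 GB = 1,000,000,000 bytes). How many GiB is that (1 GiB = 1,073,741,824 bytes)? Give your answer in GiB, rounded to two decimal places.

14.90 GiB

16 GB = 16 × 10^9 bytes = 16,000,000,000 bytes
1 GiB = 2^30 bytes = 1,073,741,824 bytes
16,000,000,000 / 1,073,741,824 = 14.90 GiB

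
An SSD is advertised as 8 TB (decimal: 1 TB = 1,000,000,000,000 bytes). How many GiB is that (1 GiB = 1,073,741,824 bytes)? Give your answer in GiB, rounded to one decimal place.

7,450.6 GiB

8 TB × 1,000,000,000,000 bytes/TB = 8,000,000,000,000 bytes
1 GiB = 2^30 bytes = 1,073,741,824 bytes
8,000,000,000,000 / 1,073,741,824 = 7,450.6 GiB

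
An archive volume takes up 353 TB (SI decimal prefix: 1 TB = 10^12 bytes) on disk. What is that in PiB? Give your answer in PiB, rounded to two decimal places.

353 TB × 1,000,000,000,000 bytes/TB = 353,000,000,000,000 bytes
1 PiB = 1,125,899,906,842,624 bytes
353,000,000,000,000 / 1,125,899,906,842,624 = 0.31 PiB

0.31 PiB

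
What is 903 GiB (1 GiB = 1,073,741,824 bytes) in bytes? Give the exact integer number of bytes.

903 × 1,073,741,824 = 969,588,867,072 bytes  (1 GiB = 2^30 bytes)

969,588,867,072 bytes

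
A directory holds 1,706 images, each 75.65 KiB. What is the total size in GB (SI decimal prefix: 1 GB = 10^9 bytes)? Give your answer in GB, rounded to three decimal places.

Total = 1,706 × 75.65 KiB = 129058.9 KiB
= 129058.9 × 1,024 bytes = 132,156,313.6 bytes
1 GB = 1,000,000,000 bytes
132,156,313.6 / 1,000,000,000 = 0.132 GB

0.132 GB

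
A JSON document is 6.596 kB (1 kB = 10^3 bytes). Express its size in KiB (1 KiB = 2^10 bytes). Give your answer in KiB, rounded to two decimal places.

6.44 KiB

6.596 kB = 6.596 × 10^3 bytes = 6,596 bytes
1 KiB = 1,024 bytes
6,596 / 1,024 = 6.44 KiB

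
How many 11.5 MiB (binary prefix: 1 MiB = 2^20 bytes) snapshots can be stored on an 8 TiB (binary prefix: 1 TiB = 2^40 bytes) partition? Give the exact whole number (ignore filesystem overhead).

729,444

Capacity: 8 TiB = 8,796,093,022,208 bytes
Per item: 11.5 MiB = 12,058,624 bytes
⌊8,796,093,022,208 / 12,058,624⌋ = 729,444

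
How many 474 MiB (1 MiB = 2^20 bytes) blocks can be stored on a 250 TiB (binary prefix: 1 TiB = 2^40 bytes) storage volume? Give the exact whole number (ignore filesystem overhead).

553,046

Capacity: 250 TiB = 274,877,906,944,000 bytes
Per item: 474 MiB = 497,025,024 bytes
⌊274,877,906,944,000 / 497,025,024⌋ = 553,046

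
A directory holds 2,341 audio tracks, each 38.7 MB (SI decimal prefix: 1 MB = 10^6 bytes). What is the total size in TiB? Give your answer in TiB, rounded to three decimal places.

0.082 TiB

Total = 2,341 × 38.7 MB = 90596.7 MB
= 90596.7 × 1,000,000 bytes = 90,596,700,000 bytes
1 TiB = 1,099,511,627,776 bytes
90,596,700,000 / 1,099,511,627,776 = 0.082 TiB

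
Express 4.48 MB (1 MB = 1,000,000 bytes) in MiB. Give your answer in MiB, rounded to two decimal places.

4.27 MiB

4.48 MB = 4.48 × 10^6 bytes = 4,480,000 bytes
1 MiB = 2^20 bytes = 1,048,576 bytes
4,480,000 / 1,048,576 = 4.27 MiB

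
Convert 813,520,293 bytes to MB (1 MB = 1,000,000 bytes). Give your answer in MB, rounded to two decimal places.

813,520,293 bytes given.
1 MB = 1,000,000 bytes
813,520,293 / 1,000,000 = 813.52 MB

813.52 MB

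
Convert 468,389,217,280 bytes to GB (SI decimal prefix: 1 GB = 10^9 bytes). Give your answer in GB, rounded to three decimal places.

468.389 GB

468,389,217,280 bytes given.
1 GB = 10^9 bytes = 1,000,000,000 bytes
468,389,217,280 / 1,000,000,000 = 468.389 GB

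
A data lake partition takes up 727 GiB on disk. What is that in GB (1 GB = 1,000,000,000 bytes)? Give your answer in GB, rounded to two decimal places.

780.61 GB

727 GiB = 727 × 2^30 bytes = 780,610,306,048 bytes
1 GB = 10^9 bytes = 1,000,000,000 bytes
780,610,306,048 / 1,000,000,000 = 780.61 GB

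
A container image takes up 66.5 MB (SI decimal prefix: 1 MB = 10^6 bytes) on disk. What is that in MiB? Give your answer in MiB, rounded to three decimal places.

63.419 MiB

66.5 MB = 66.5 × 10^6 bytes = 66,500,000 bytes
1 MiB = 1,048,576 bytes
66,500,000 / 1,048,576 = 63.419 MiB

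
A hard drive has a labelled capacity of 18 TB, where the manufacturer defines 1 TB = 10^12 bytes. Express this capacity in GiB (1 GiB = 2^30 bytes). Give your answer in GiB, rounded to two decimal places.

16,763.81 GiB

18 TB = 18 × 10^12 bytes = 18,000,000,000,000 bytes
1 GiB = 2^30 bytes = 1,073,741,824 bytes
18,000,000,000,000 / 1,073,741,824 = 16,763.81 GiB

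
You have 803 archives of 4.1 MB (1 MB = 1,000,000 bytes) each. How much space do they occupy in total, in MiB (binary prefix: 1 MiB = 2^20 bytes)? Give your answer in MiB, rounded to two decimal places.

3,139.78 MiB

Total = 803 × 4.1 MB = 3292.3 MB
= 3292.3 × 1,000,000 bytes = 3,292,300,000 bytes
1 MiB = 1,048,576 bytes
3,292,300,000 / 1,048,576 = 3,139.78 MiB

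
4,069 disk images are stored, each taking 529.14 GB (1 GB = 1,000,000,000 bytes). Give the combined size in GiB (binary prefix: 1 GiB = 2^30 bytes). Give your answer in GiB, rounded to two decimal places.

2,005,203.31 GiB

Total = 4,069 × 529.14 GB = 2153070.66 GB
= 2153070.66 × 1,000,000,000 bytes = 2,153,070,660,000,000 bytes
1 GiB = 1,073,741,824 bytes
2,153,070,660,000,000 / 1,073,741,824 = 2,005,203.31 GiB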